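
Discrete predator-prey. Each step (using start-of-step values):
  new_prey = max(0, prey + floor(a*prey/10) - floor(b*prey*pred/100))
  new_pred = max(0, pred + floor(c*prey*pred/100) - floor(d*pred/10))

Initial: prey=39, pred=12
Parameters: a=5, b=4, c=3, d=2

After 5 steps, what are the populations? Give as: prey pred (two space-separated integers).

Answer: 0 45

Derivation:
Step 1: prey: 39+19-18=40; pred: 12+14-2=24
Step 2: prey: 40+20-38=22; pred: 24+28-4=48
Step 3: prey: 22+11-42=0; pred: 48+31-9=70
Step 4: prey: 0+0-0=0; pred: 70+0-14=56
Step 5: prey: 0+0-0=0; pred: 56+0-11=45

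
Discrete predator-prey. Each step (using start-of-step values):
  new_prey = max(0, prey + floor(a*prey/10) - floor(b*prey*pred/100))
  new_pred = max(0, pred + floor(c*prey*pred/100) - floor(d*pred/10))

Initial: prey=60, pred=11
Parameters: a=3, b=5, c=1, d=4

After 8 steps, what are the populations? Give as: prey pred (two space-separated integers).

Answer: 14 2

Derivation:
Step 1: prey: 60+18-33=45; pred: 11+6-4=13
Step 2: prey: 45+13-29=29; pred: 13+5-5=13
Step 3: prey: 29+8-18=19; pred: 13+3-5=11
Step 4: prey: 19+5-10=14; pred: 11+2-4=9
Step 5: prey: 14+4-6=12; pred: 9+1-3=7
Step 6: prey: 12+3-4=11; pred: 7+0-2=5
Step 7: prey: 11+3-2=12; pred: 5+0-2=3
Step 8: prey: 12+3-1=14; pred: 3+0-1=2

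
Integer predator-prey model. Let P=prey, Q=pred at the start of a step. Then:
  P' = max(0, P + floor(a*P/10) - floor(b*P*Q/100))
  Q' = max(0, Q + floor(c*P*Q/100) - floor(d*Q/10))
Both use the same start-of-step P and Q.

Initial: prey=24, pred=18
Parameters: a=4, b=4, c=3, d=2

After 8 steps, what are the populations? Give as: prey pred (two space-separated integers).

Step 1: prey: 24+9-17=16; pred: 18+12-3=27
Step 2: prey: 16+6-17=5; pred: 27+12-5=34
Step 3: prey: 5+2-6=1; pred: 34+5-6=33
Step 4: prey: 1+0-1=0; pred: 33+0-6=27
Step 5: prey: 0+0-0=0; pred: 27+0-5=22
Step 6: prey: 0+0-0=0; pred: 22+0-4=18
Step 7: prey: 0+0-0=0; pred: 18+0-3=15
Step 8: prey: 0+0-0=0; pred: 15+0-3=12

Answer: 0 12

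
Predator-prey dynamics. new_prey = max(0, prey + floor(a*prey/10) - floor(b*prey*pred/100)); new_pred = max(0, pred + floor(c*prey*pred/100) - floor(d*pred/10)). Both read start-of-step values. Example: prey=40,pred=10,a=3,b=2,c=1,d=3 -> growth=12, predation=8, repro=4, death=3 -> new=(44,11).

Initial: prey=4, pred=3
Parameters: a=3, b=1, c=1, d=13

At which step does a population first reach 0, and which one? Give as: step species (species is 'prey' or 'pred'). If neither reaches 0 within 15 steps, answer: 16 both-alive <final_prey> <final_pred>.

Step 1: prey: 4+1-0=5; pred: 3+0-3=0
First extinction: pred at step 1

Answer: 1 pred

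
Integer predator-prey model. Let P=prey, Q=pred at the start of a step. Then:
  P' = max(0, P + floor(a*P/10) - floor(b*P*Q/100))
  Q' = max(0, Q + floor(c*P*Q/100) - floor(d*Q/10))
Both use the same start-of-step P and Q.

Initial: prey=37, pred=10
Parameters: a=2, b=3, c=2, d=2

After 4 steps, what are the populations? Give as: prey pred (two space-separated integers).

Step 1: prey: 37+7-11=33; pred: 10+7-2=15
Step 2: prey: 33+6-14=25; pred: 15+9-3=21
Step 3: prey: 25+5-15=15; pred: 21+10-4=27
Step 4: prey: 15+3-12=6; pred: 27+8-5=30

Answer: 6 30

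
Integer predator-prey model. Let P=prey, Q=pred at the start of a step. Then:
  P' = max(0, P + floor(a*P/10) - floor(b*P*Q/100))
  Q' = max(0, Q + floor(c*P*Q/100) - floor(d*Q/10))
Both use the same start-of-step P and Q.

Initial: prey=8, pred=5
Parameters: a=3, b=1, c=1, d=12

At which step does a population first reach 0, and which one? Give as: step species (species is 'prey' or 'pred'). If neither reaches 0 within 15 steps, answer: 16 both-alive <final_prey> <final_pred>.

Answer: 1 pred

Derivation:
Step 1: prey: 8+2-0=10; pred: 5+0-6=0
First extinction: pred at step 1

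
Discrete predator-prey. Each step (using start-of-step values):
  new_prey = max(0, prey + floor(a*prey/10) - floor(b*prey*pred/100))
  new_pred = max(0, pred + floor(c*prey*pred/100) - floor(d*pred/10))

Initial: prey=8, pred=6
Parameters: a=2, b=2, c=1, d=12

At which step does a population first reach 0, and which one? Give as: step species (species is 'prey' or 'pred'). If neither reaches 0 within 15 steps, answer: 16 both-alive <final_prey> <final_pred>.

Step 1: prey: 8+1-0=9; pred: 6+0-7=0
First extinction: pred at step 1

Answer: 1 pred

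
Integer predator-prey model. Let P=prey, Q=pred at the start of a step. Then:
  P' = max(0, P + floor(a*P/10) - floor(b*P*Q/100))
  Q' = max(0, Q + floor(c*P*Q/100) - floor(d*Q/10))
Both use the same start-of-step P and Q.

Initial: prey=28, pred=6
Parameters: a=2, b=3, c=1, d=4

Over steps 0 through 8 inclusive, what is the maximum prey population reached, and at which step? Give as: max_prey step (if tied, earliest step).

Answer: 45 8

Derivation:
Step 1: prey: 28+5-5=28; pred: 6+1-2=5
Step 2: prey: 28+5-4=29; pred: 5+1-2=4
Step 3: prey: 29+5-3=31; pred: 4+1-1=4
Step 4: prey: 31+6-3=34; pred: 4+1-1=4
Step 5: prey: 34+6-4=36; pred: 4+1-1=4
Step 6: prey: 36+7-4=39; pred: 4+1-1=4
Step 7: prey: 39+7-4=42; pred: 4+1-1=4
Step 8: prey: 42+8-5=45; pred: 4+1-1=4
Max prey = 45 at step 8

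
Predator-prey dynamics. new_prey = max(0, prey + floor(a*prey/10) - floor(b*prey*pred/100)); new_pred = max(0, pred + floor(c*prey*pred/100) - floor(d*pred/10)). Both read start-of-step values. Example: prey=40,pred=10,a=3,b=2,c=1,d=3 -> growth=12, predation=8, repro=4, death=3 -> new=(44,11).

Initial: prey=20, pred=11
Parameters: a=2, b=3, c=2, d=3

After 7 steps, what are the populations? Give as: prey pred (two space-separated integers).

Answer: 6 9

Derivation:
Step 1: prey: 20+4-6=18; pred: 11+4-3=12
Step 2: prey: 18+3-6=15; pred: 12+4-3=13
Step 3: prey: 15+3-5=13; pred: 13+3-3=13
Step 4: prey: 13+2-5=10; pred: 13+3-3=13
Step 5: prey: 10+2-3=9; pred: 13+2-3=12
Step 6: prey: 9+1-3=7; pred: 12+2-3=11
Step 7: prey: 7+1-2=6; pred: 11+1-3=9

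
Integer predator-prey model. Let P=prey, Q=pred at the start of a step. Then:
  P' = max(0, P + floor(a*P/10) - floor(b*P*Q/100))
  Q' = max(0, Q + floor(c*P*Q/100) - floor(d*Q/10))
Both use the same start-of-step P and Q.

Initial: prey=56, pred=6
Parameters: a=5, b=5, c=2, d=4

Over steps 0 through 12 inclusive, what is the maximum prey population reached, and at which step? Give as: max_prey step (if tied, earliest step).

Answer: 68 1

Derivation:
Step 1: prey: 56+28-16=68; pred: 6+6-2=10
Step 2: prey: 68+34-34=68; pred: 10+13-4=19
Step 3: prey: 68+34-64=38; pred: 19+25-7=37
Step 4: prey: 38+19-70=0; pred: 37+28-14=51
Step 5: prey: 0+0-0=0; pred: 51+0-20=31
Step 6: prey: 0+0-0=0; pred: 31+0-12=19
Step 7: prey: 0+0-0=0; pred: 19+0-7=12
Step 8: prey: 0+0-0=0; pred: 12+0-4=8
Step 9: prey: 0+0-0=0; pred: 8+0-3=5
Step 10: prey: 0+0-0=0; pred: 5+0-2=3
Step 11: prey: 0+0-0=0; pred: 3+0-1=2
Step 12: prey: 0+0-0=0; pred: 2+0-0=2
Max prey = 68 at step 1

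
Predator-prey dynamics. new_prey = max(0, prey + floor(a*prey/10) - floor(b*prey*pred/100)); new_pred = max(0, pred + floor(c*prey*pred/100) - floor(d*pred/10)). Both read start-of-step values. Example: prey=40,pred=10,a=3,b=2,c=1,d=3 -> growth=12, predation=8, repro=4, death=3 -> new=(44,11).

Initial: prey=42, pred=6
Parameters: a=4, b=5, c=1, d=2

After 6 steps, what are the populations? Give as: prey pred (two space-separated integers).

Step 1: prey: 42+16-12=46; pred: 6+2-1=7
Step 2: prey: 46+18-16=48; pred: 7+3-1=9
Step 3: prey: 48+19-21=46; pred: 9+4-1=12
Step 4: prey: 46+18-27=37; pred: 12+5-2=15
Step 5: prey: 37+14-27=24; pred: 15+5-3=17
Step 6: prey: 24+9-20=13; pred: 17+4-3=18

Answer: 13 18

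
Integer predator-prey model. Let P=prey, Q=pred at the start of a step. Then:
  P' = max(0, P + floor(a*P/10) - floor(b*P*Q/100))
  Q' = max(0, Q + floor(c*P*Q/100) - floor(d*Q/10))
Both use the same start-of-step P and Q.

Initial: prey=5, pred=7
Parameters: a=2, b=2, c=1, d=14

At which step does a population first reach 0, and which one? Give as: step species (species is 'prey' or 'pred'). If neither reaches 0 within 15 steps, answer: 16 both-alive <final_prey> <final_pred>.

Answer: 1 pred

Derivation:
Step 1: prey: 5+1-0=6; pred: 7+0-9=0
First extinction: pred at step 1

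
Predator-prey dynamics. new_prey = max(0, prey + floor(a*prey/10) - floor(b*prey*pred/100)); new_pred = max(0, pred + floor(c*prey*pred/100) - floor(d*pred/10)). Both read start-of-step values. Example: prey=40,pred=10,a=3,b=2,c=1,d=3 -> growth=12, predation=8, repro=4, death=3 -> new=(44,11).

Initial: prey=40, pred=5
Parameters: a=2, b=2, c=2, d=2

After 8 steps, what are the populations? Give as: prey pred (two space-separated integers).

Step 1: prey: 40+8-4=44; pred: 5+4-1=8
Step 2: prey: 44+8-7=45; pred: 8+7-1=14
Step 3: prey: 45+9-12=42; pred: 14+12-2=24
Step 4: prey: 42+8-20=30; pred: 24+20-4=40
Step 5: prey: 30+6-24=12; pred: 40+24-8=56
Step 6: prey: 12+2-13=1; pred: 56+13-11=58
Step 7: prey: 1+0-1=0; pred: 58+1-11=48
Step 8: prey: 0+0-0=0; pred: 48+0-9=39

Answer: 0 39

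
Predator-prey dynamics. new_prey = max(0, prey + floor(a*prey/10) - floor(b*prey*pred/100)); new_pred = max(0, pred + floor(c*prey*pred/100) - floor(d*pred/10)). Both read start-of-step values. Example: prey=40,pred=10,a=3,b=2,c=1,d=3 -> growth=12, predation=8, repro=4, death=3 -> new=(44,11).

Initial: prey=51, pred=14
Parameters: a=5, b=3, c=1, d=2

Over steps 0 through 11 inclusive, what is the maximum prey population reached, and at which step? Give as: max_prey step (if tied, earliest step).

Answer: 55 1

Derivation:
Step 1: prey: 51+25-21=55; pred: 14+7-2=19
Step 2: prey: 55+27-31=51; pred: 19+10-3=26
Step 3: prey: 51+25-39=37; pred: 26+13-5=34
Step 4: prey: 37+18-37=18; pred: 34+12-6=40
Step 5: prey: 18+9-21=6; pred: 40+7-8=39
Step 6: prey: 6+3-7=2; pred: 39+2-7=34
Step 7: prey: 2+1-2=1; pred: 34+0-6=28
Step 8: prey: 1+0-0=1; pred: 28+0-5=23
Step 9: prey: 1+0-0=1; pred: 23+0-4=19
Step 10: prey: 1+0-0=1; pred: 19+0-3=16
Step 11: prey: 1+0-0=1; pred: 16+0-3=13
Max prey = 55 at step 1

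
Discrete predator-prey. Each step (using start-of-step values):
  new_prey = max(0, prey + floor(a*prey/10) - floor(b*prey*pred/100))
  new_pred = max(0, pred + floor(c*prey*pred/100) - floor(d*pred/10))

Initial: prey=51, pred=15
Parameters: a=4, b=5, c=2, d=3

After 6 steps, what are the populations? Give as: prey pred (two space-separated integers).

Step 1: prey: 51+20-38=33; pred: 15+15-4=26
Step 2: prey: 33+13-42=4; pred: 26+17-7=36
Step 3: prey: 4+1-7=0; pred: 36+2-10=28
Step 4: prey: 0+0-0=0; pred: 28+0-8=20
Step 5: prey: 0+0-0=0; pred: 20+0-6=14
Step 6: prey: 0+0-0=0; pred: 14+0-4=10

Answer: 0 10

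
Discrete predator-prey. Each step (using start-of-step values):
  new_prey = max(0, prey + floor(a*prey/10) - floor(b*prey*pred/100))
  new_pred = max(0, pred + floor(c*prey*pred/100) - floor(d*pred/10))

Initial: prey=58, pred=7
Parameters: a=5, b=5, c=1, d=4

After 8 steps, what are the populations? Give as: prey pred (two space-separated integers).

Answer: 8 7

Derivation:
Step 1: prey: 58+29-20=67; pred: 7+4-2=9
Step 2: prey: 67+33-30=70; pred: 9+6-3=12
Step 3: prey: 70+35-42=63; pred: 12+8-4=16
Step 4: prey: 63+31-50=44; pred: 16+10-6=20
Step 5: prey: 44+22-44=22; pred: 20+8-8=20
Step 6: prey: 22+11-22=11; pred: 20+4-8=16
Step 7: prey: 11+5-8=8; pred: 16+1-6=11
Step 8: prey: 8+4-4=8; pred: 11+0-4=7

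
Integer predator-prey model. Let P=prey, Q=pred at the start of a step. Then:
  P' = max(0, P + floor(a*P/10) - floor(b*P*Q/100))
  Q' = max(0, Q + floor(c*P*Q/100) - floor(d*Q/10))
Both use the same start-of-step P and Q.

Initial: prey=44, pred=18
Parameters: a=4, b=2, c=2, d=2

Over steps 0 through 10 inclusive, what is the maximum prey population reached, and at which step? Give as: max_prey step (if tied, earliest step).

Step 1: prey: 44+17-15=46; pred: 18+15-3=30
Step 2: prey: 46+18-27=37; pred: 30+27-6=51
Step 3: prey: 37+14-37=14; pred: 51+37-10=78
Step 4: prey: 14+5-21=0; pred: 78+21-15=84
Step 5: prey: 0+0-0=0; pred: 84+0-16=68
Step 6: prey: 0+0-0=0; pred: 68+0-13=55
Step 7: prey: 0+0-0=0; pred: 55+0-11=44
Step 8: prey: 0+0-0=0; pred: 44+0-8=36
Step 9: prey: 0+0-0=0; pred: 36+0-7=29
Step 10: prey: 0+0-0=0; pred: 29+0-5=24
Max prey = 46 at step 1

Answer: 46 1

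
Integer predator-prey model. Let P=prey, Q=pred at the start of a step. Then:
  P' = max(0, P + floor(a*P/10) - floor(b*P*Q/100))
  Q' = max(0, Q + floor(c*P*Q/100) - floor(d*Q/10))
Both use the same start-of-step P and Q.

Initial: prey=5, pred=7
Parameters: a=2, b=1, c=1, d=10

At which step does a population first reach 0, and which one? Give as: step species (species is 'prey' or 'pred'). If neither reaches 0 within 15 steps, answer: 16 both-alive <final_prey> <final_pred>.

Step 1: prey: 5+1-0=6; pred: 7+0-7=0
First extinction: pred at step 1

Answer: 1 pred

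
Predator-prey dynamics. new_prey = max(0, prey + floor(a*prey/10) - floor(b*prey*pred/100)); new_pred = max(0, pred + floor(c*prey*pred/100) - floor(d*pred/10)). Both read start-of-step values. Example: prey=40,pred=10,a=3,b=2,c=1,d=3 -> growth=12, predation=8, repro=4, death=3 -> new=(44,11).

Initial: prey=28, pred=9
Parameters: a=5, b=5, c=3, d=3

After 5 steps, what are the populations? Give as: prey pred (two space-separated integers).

Step 1: prey: 28+14-12=30; pred: 9+7-2=14
Step 2: prey: 30+15-21=24; pred: 14+12-4=22
Step 3: prey: 24+12-26=10; pred: 22+15-6=31
Step 4: prey: 10+5-15=0; pred: 31+9-9=31
Step 5: prey: 0+0-0=0; pred: 31+0-9=22

Answer: 0 22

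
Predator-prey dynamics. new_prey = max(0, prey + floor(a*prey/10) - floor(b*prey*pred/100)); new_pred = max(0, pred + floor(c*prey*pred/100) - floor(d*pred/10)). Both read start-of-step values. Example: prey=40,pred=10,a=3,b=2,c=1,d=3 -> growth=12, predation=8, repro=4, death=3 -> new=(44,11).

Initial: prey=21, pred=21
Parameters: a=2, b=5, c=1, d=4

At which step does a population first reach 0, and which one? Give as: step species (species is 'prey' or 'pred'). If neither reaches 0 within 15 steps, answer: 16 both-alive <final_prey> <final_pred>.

Answer: 16 both-alive 1 2

Derivation:
Step 1: prey: 21+4-22=3; pred: 21+4-8=17
Step 2: prey: 3+0-2=1; pred: 17+0-6=11
Step 3: prey: 1+0-0=1; pred: 11+0-4=7
Step 4: prey: 1+0-0=1; pred: 7+0-2=5
Step 5: prey: 1+0-0=1; pred: 5+0-2=3
Step 6: prey: 1+0-0=1; pred: 3+0-1=2
Step 7: prey: 1+0-0=1; pred: 2+0-0=2
Steps 8-15: state stable at prey=1, pred=2 (no change)
No extinction within 15 steps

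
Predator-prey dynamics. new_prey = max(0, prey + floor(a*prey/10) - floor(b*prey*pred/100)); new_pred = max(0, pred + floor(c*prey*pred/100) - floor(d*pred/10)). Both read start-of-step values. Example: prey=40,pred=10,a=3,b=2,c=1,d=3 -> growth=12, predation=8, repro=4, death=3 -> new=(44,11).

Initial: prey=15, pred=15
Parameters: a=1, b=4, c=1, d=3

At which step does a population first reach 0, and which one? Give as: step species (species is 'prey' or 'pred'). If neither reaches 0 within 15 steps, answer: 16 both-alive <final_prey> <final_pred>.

Step 1: prey: 15+1-9=7; pred: 15+2-4=13
Step 2: prey: 7+0-3=4; pred: 13+0-3=10
Step 3: prey: 4+0-1=3; pred: 10+0-3=7
Step 4: prey: 3+0-0=3; pred: 7+0-2=5
Step 5: prey: 3+0-0=3; pred: 5+0-1=4
Step 6: prey: 3+0-0=3; pred: 4+0-1=3
Step 7: prey: 3+0-0=3; pred: 3+0-0=3
Steps 8-15: state stable at prey=3, pred=3 (no change)
No extinction within 15 steps

Answer: 16 both-alive 3 3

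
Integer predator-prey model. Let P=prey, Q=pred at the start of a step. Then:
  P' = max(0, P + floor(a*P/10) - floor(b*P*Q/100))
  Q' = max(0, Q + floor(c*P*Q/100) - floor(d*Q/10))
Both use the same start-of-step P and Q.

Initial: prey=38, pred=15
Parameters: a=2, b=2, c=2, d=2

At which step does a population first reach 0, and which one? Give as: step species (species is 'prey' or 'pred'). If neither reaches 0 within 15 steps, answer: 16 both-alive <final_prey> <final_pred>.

Answer: 16 both-alive 1 6

Derivation:
Step 1: prey: 38+7-11=34; pred: 15+11-3=23
Step 2: prey: 34+6-15=25; pred: 23+15-4=34
Step 3: prey: 25+5-17=13; pred: 34+17-6=45
Step 4: prey: 13+2-11=4; pred: 45+11-9=47
Step 5: prey: 4+0-3=1; pred: 47+3-9=41
Step 6: prey: 1+0-0=1; pred: 41+0-8=33
Step 7: prey: 1+0-0=1; pred: 33+0-6=27
Step 8: prey: 1+0-0=1; pred: 27+0-5=22
Step 9: prey: 1+0-0=1; pred: 22+0-4=18
Step 10: prey: 1+0-0=1; pred: 18+0-3=15
Step 11: prey: 1+0-0=1; pred: 15+0-3=12
Step 12: prey: 1+0-0=1; pred: 12+0-2=10
Step 13: prey: 1+0-0=1; pred: 10+0-2=8
Step 14: prey: 1+0-0=1; pred: 8+0-1=7
Step 15: prey: 1+0-0=1; pred: 7+0-1=6
No extinction within 15 steps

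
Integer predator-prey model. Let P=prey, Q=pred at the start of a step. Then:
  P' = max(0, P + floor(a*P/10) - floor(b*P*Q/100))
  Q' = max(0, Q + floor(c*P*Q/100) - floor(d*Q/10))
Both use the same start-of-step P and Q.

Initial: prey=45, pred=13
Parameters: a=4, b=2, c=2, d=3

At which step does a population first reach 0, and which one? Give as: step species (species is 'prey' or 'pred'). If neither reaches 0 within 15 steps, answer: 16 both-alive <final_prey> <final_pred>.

Answer: 5 prey

Derivation:
Step 1: prey: 45+18-11=52; pred: 13+11-3=21
Step 2: prey: 52+20-21=51; pred: 21+21-6=36
Step 3: prey: 51+20-36=35; pred: 36+36-10=62
Step 4: prey: 35+14-43=6; pred: 62+43-18=87
Step 5: prey: 6+2-10=0; pred: 87+10-26=71
First extinction: prey at step 5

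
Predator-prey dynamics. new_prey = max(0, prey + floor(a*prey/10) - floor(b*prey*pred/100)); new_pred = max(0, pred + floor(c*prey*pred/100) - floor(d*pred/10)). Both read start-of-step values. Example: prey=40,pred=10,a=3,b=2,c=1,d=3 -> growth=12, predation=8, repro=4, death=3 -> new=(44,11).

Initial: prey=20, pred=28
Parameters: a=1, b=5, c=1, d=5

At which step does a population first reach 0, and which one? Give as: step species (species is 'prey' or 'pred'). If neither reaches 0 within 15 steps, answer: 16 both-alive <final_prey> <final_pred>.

Step 1: prey: 20+2-28=0; pred: 28+5-14=19
First extinction: prey at step 1

Answer: 1 prey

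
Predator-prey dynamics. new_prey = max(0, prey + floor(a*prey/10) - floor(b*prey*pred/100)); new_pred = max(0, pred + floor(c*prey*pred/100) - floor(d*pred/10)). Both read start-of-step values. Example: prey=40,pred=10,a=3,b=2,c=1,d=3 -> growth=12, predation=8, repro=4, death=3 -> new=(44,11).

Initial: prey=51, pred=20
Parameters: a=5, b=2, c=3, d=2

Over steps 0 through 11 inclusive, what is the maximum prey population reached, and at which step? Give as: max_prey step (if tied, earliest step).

Step 1: prey: 51+25-20=56; pred: 20+30-4=46
Step 2: prey: 56+28-51=33; pred: 46+77-9=114
Step 3: prey: 33+16-75=0; pred: 114+112-22=204
Step 4: prey: 0+0-0=0; pred: 204+0-40=164
Step 5: prey: 0+0-0=0; pred: 164+0-32=132
Step 6: prey: 0+0-0=0; pred: 132+0-26=106
Step 7: prey: 0+0-0=0; pred: 106+0-21=85
Step 8: prey: 0+0-0=0; pred: 85+0-17=68
Step 9: prey: 0+0-0=0; pred: 68+0-13=55
Step 10: prey: 0+0-0=0; pred: 55+0-11=44
Step 11: prey: 0+0-0=0; pred: 44+0-8=36
Max prey = 56 at step 1

Answer: 56 1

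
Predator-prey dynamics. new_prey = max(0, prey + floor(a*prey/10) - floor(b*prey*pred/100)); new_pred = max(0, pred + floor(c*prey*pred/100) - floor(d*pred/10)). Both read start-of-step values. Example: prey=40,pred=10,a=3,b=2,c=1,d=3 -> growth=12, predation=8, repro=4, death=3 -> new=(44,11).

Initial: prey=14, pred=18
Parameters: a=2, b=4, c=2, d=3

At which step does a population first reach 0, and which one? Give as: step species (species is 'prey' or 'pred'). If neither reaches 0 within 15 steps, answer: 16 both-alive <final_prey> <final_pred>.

Answer: 16 both-alive 2 3

Derivation:
Step 1: prey: 14+2-10=6; pred: 18+5-5=18
Step 2: prey: 6+1-4=3; pred: 18+2-5=15
Step 3: prey: 3+0-1=2; pred: 15+0-4=11
Step 4: prey: 2+0-0=2; pred: 11+0-3=8
Step 5: prey: 2+0-0=2; pred: 8+0-2=6
Step 6: prey: 2+0-0=2; pred: 6+0-1=5
Step 7: prey: 2+0-0=2; pred: 5+0-1=4
Step 8: prey: 2+0-0=2; pred: 4+0-1=3
Step 9: prey: 2+0-0=2; pred: 3+0-0=3
Steps 10-15: state stable at prey=2, pred=3 (no change)
No extinction within 15 steps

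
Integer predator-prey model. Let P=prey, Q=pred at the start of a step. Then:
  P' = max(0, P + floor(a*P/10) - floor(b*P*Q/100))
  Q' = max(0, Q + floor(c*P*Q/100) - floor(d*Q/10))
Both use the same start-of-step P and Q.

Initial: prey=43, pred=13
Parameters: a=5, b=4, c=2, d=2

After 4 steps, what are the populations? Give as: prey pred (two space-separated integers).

Step 1: prey: 43+21-22=42; pred: 13+11-2=22
Step 2: prey: 42+21-36=27; pred: 22+18-4=36
Step 3: prey: 27+13-38=2; pred: 36+19-7=48
Step 4: prey: 2+1-3=0; pred: 48+1-9=40

Answer: 0 40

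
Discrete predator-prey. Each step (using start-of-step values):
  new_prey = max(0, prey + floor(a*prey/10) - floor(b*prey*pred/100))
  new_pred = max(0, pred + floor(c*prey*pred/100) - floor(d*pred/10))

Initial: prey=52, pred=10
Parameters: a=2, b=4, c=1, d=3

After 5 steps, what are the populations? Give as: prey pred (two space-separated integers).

Step 1: prey: 52+10-20=42; pred: 10+5-3=12
Step 2: prey: 42+8-20=30; pred: 12+5-3=14
Step 3: prey: 30+6-16=20; pred: 14+4-4=14
Step 4: prey: 20+4-11=13; pred: 14+2-4=12
Step 5: prey: 13+2-6=9; pred: 12+1-3=10

Answer: 9 10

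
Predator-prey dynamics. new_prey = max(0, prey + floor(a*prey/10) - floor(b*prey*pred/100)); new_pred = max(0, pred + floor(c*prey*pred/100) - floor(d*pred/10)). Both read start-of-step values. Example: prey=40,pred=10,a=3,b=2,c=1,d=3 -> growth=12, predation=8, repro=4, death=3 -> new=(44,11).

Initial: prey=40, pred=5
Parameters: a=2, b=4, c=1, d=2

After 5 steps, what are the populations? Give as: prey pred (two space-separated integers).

Step 1: prey: 40+8-8=40; pred: 5+2-1=6
Step 2: prey: 40+8-9=39; pred: 6+2-1=7
Step 3: prey: 39+7-10=36; pred: 7+2-1=8
Step 4: prey: 36+7-11=32; pred: 8+2-1=9
Step 5: prey: 32+6-11=27; pred: 9+2-1=10

Answer: 27 10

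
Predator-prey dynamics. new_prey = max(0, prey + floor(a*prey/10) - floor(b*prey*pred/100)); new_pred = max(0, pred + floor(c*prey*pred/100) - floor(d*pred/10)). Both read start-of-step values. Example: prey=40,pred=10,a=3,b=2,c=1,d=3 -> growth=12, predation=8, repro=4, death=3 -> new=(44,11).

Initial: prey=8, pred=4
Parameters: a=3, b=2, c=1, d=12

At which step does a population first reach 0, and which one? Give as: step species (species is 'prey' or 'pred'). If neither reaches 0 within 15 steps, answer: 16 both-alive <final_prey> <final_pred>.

Step 1: prey: 8+2-0=10; pred: 4+0-4=0
First extinction: pred at step 1

Answer: 1 pred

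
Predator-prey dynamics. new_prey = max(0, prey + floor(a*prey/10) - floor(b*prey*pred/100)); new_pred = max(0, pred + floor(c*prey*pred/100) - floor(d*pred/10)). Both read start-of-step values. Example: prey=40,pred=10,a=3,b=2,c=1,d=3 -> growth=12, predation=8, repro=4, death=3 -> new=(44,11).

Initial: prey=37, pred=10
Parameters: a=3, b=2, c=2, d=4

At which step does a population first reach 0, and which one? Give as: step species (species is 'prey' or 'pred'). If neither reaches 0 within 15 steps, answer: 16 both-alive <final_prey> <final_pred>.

Answer: 16 both-alive 2 2

Derivation:
Step 1: prey: 37+11-7=41; pred: 10+7-4=13
Step 2: prey: 41+12-10=43; pred: 13+10-5=18
Step 3: prey: 43+12-15=40; pred: 18+15-7=26
Step 4: prey: 40+12-20=32; pred: 26+20-10=36
Step 5: prey: 32+9-23=18; pred: 36+23-14=45
Step 6: prey: 18+5-16=7; pred: 45+16-18=43
Step 7: prey: 7+2-6=3; pred: 43+6-17=32
Step 8: prey: 3+0-1=2; pred: 32+1-12=21
Step 9: prey: 2+0-0=2; pred: 21+0-8=13
Step 10: prey: 2+0-0=2; pred: 13+0-5=8
Step 11: prey: 2+0-0=2; pred: 8+0-3=5
Step 12: prey: 2+0-0=2; pred: 5+0-2=3
Step 13: prey: 2+0-0=2; pred: 3+0-1=2
Step 14: prey: 2+0-0=2; pred: 2+0-0=2
Steps 15-15: state stable at prey=2, pred=2 (no change)
No extinction within 15 steps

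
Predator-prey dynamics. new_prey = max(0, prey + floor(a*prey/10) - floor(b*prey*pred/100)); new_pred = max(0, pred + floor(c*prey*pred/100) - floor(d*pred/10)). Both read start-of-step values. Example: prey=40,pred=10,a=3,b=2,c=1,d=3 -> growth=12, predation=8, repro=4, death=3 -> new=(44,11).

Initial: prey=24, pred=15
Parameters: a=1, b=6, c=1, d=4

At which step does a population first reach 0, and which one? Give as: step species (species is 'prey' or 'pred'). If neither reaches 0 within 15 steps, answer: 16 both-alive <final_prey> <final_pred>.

Answer: 16 both-alive 2 2

Derivation:
Step 1: prey: 24+2-21=5; pred: 15+3-6=12
Step 2: prey: 5+0-3=2; pred: 12+0-4=8
Step 3: prey: 2+0-0=2; pred: 8+0-3=5
Step 4: prey: 2+0-0=2; pred: 5+0-2=3
Step 5: prey: 2+0-0=2; pred: 3+0-1=2
Step 6: prey: 2+0-0=2; pred: 2+0-0=2
Steps 7-15: state stable at prey=2, pred=2 (no change)
No extinction within 15 steps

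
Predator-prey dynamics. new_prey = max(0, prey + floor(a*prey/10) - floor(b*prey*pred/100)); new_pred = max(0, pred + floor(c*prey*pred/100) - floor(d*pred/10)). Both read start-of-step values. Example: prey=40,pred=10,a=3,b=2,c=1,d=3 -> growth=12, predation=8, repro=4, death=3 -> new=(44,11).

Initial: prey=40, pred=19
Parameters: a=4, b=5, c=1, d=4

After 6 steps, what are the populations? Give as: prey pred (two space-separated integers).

Step 1: prey: 40+16-38=18; pred: 19+7-7=19
Step 2: prey: 18+7-17=8; pred: 19+3-7=15
Step 3: prey: 8+3-6=5; pred: 15+1-6=10
Step 4: prey: 5+2-2=5; pred: 10+0-4=6
Step 5: prey: 5+2-1=6; pred: 6+0-2=4
Step 6: prey: 6+2-1=7; pred: 4+0-1=3

Answer: 7 3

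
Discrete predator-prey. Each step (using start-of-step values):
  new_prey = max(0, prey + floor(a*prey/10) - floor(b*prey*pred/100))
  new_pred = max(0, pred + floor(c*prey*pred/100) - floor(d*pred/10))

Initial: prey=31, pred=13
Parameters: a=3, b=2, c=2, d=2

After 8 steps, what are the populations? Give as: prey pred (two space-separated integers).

Step 1: prey: 31+9-8=32; pred: 13+8-2=19
Step 2: prey: 32+9-12=29; pred: 19+12-3=28
Step 3: prey: 29+8-16=21; pred: 28+16-5=39
Step 4: prey: 21+6-16=11; pred: 39+16-7=48
Step 5: prey: 11+3-10=4; pred: 48+10-9=49
Step 6: prey: 4+1-3=2; pred: 49+3-9=43
Step 7: prey: 2+0-1=1; pred: 43+1-8=36
Step 8: prey: 1+0-0=1; pred: 36+0-7=29

Answer: 1 29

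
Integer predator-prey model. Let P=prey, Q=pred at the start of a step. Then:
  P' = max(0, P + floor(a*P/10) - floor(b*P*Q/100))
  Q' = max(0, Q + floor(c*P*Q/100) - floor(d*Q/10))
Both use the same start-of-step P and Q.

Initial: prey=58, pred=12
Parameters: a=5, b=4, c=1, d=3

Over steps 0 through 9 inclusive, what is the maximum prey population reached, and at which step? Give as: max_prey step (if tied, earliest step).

Answer: 60 1

Derivation:
Step 1: prey: 58+29-27=60; pred: 12+6-3=15
Step 2: prey: 60+30-36=54; pred: 15+9-4=20
Step 3: prey: 54+27-43=38; pred: 20+10-6=24
Step 4: prey: 38+19-36=21; pred: 24+9-7=26
Step 5: prey: 21+10-21=10; pred: 26+5-7=24
Step 6: prey: 10+5-9=6; pred: 24+2-7=19
Step 7: prey: 6+3-4=5; pred: 19+1-5=15
Step 8: prey: 5+2-3=4; pred: 15+0-4=11
Step 9: prey: 4+2-1=5; pred: 11+0-3=8
Max prey = 60 at step 1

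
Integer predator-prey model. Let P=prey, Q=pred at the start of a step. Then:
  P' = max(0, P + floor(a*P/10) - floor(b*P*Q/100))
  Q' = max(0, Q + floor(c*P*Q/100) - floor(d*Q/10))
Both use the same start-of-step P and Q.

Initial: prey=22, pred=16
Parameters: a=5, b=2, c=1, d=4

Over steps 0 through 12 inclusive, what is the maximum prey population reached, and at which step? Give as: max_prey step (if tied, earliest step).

Answer: 120 8

Derivation:
Step 1: prey: 22+11-7=26; pred: 16+3-6=13
Step 2: prey: 26+13-6=33; pred: 13+3-5=11
Step 3: prey: 33+16-7=42; pred: 11+3-4=10
Step 4: prey: 42+21-8=55; pred: 10+4-4=10
Step 5: prey: 55+27-11=71; pred: 10+5-4=11
Step 6: prey: 71+35-15=91; pred: 11+7-4=14
Step 7: prey: 91+45-25=111; pred: 14+12-5=21
Step 8: prey: 111+55-46=120; pred: 21+23-8=36
Step 9: prey: 120+60-86=94; pred: 36+43-14=65
Step 10: prey: 94+47-122=19; pred: 65+61-26=100
Step 11: prey: 19+9-38=0; pred: 100+19-40=79
Step 12: prey: 0+0-0=0; pred: 79+0-31=48
Max prey = 120 at step 8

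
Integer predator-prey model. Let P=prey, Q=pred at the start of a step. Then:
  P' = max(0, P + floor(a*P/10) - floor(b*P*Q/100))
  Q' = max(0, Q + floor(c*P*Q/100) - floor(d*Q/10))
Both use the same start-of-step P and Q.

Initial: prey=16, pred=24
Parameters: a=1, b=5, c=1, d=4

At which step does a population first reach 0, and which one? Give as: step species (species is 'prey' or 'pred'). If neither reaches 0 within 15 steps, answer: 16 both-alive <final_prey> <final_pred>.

Step 1: prey: 16+1-19=0; pred: 24+3-9=18
First extinction: prey at step 1

Answer: 1 prey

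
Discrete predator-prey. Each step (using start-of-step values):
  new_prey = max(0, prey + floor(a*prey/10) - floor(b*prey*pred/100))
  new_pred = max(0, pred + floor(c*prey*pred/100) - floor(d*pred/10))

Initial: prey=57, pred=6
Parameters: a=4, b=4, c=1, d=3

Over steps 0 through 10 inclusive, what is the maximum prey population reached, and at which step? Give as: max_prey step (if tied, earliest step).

Answer: 71 2

Derivation:
Step 1: prey: 57+22-13=66; pred: 6+3-1=8
Step 2: prey: 66+26-21=71; pred: 8+5-2=11
Step 3: prey: 71+28-31=68; pred: 11+7-3=15
Step 4: prey: 68+27-40=55; pred: 15+10-4=21
Step 5: prey: 55+22-46=31; pred: 21+11-6=26
Step 6: prey: 31+12-32=11; pred: 26+8-7=27
Step 7: prey: 11+4-11=4; pred: 27+2-8=21
Step 8: prey: 4+1-3=2; pred: 21+0-6=15
Step 9: prey: 2+0-1=1; pred: 15+0-4=11
Step 10: prey: 1+0-0=1; pred: 11+0-3=8
Max prey = 71 at step 2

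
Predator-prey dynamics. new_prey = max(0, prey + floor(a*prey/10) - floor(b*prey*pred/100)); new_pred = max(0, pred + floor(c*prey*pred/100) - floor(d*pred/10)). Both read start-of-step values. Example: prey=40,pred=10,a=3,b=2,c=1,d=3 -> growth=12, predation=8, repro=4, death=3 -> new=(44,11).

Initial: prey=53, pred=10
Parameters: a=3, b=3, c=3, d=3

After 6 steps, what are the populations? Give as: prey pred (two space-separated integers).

Step 1: prey: 53+15-15=53; pred: 10+15-3=22
Step 2: prey: 53+15-34=34; pred: 22+34-6=50
Step 3: prey: 34+10-51=0; pred: 50+51-15=86
Step 4: prey: 0+0-0=0; pred: 86+0-25=61
Step 5: prey: 0+0-0=0; pred: 61+0-18=43
Step 6: prey: 0+0-0=0; pred: 43+0-12=31

Answer: 0 31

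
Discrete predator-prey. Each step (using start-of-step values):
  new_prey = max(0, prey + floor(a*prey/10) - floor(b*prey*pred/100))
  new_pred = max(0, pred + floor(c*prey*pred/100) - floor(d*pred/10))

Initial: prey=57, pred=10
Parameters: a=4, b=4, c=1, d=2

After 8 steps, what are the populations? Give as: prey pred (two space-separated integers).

Answer: 1 16

Derivation:
Step 1: prey: 57+22-22=57; pred: 10+5-2=13
Step 2: prey: 57+22-29=50; pred: 13+7-2=18
Step 3: prey: 50+20-36=34; pred: 18+9-3=24
Step 4: prey: 34+13-32=15; pred: 24+8-4=28
Step 5: prey: 15+6-16=5; pred: 28+4-5=27
Step 6: prey: 5+2-5=2; pred: 27+1-5=23
Step 7: prey: 2+0-1=1; pred: 23+0-4=19
Step 8: prey: 1+0-0=1; pred: 19+0-3=16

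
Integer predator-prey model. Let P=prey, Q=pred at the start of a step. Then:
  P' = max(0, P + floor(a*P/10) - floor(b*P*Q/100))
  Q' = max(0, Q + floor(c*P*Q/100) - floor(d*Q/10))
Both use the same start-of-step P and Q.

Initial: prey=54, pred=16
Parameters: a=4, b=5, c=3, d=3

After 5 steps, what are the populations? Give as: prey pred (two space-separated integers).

Answer: 0 22

Derivation:
Step 1: prey: 54+21-43=32; pred: 16+25-4=37
Step 2: prey: 32+12-59=0; pred: 37+35-11=61
Step 3: prey: 0+0-0=0; pred: 61+0-18=43
Step 4: prey: 0+0-0=0; pred: 43+0-12=31
Step 5: prey: 0+0-0=0; pred: 31+0-9=22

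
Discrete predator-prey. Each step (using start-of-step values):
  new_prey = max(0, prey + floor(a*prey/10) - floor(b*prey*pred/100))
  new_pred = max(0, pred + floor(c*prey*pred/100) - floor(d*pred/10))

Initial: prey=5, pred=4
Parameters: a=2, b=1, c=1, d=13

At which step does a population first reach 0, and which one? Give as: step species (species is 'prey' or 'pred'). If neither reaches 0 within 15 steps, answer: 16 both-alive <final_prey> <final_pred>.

Answer: 1 pred

Derivation:
Step 1: prey: 5+1-0=6; pred: 4+0-5=0
First extinction: pred at step 1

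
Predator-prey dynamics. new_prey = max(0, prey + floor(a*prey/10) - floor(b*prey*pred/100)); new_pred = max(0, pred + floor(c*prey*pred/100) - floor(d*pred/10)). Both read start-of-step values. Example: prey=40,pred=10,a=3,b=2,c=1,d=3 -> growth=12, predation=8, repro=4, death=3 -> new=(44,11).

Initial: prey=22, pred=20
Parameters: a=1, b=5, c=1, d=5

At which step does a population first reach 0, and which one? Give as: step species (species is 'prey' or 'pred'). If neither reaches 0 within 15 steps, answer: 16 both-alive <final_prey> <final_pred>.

Answer: 16 both-alive 1 1

Derivation:
Step 1: prey: 22+2-22=2; pred: 20+4-10=14
Step 2: prey: 2+0-1=1; pred: 14+0-7=7
Step 3: prey: 1+0-0=1; pred: 7+0-3=4
Step 4: prey: 1+0-0=1; pred: 4+0-2=2
Step 5: prey: 1+0-0=1; pred: 2+0-1=1
Step 6: prey: 1+0-0=1; pred: 1+0-0=1
Steps 7-15: state stable at prey=1, pred=1 (no change)
No extinction within 15 steps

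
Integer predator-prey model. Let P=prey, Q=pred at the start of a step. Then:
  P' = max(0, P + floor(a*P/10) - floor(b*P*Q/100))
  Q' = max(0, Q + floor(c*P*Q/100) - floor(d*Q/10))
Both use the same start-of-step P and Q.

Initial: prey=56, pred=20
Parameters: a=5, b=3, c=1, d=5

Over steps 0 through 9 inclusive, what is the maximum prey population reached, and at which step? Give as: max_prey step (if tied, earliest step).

Answer: 67 9

Derivation:
Step 1: prey: 56+28-33=51; pred: 20+11-10=21
Step 2: prey: 51+25-32=44; pred: 21+10-10=21
Step 3: prey: 44+22-27=39; pred: 21+9-10=20
Step 4: prey: 39+19-23=35; pred: 20+7-10=17
Step 5: prey: 35+17-17=35; pred: 17+5-8=14
Step 6: prey: 35+17-14=38; pred: 14+4-7=11
Step 7: prey: 38+19-12=45; pred: 11+4-5=10
Step 8: prey: 45+22-13=54; pred: 10+4-5=9
Step 9: prey: 54+27-14=67; pred: 9+4-4=9
Max prey = 67 at step 9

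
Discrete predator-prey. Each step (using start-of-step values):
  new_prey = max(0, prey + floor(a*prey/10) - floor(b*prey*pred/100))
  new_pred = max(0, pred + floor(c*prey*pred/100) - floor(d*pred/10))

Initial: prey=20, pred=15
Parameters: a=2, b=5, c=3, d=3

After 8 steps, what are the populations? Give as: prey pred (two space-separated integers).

Step 1: prey: 20+4-15=9; pred: 15+9-4=20
Step 2: prey: 9+1-9=1; pred: 20+5-6=19
Step 3: prey: 1+0-0=1; pred: 19+0-5=14
Step 4: prey: 1+0-0=1; pred: 14+0-4=10
Step 5: prey: 1+0-0=1; pred: 10+0-3=7
Step 6: prey: 1+0-0=1; pred: 7+0-2=5
Step 7: prey: 1+0-0=1; pred: 5+0-1=4
Step 8: prey: 1+0-0=1; pred: 4+0-1=3

Answer: 1 3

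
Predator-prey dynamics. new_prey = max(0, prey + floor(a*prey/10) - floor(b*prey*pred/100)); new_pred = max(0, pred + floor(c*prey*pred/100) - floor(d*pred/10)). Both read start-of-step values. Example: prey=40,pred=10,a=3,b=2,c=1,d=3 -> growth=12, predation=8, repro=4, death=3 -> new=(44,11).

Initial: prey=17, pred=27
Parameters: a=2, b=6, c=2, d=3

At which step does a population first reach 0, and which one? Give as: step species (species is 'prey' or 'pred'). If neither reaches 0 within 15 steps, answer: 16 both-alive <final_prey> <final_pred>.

Answer: 1 prey

Derivation:
Step 1: prey: 17+3-27=0; pred: 27+9-8=28
First extinction: prey at step 1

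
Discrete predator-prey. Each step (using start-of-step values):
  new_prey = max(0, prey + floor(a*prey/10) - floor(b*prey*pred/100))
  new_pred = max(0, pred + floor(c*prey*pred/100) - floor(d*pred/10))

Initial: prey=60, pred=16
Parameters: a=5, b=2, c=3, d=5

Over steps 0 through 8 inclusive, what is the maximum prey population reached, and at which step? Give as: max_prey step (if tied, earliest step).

Step 1: prey: 60+30-19=71; pred: 16+28-8=36
Step 2: prey: 71+35-51=55; pred: 36+76-18=94
Step 3: prey: 55+27-103=0; pred: 94+155-47=202
Step 4: prey: 0+0-0=0; pred: 202+0-101=101
Step 5: prey: 0+0-0=0; pred: 101+0-50=51
Step 6: prey: 0+0-0=0; pred: 51+0-25=26
Step 7: prey: 0+0-0=0; pred: 26+0-13=13
Step 8: prey: 0+0-0=0; pred: 13+0-6=7
Max prey = 71 at step 1

Answer: 71 1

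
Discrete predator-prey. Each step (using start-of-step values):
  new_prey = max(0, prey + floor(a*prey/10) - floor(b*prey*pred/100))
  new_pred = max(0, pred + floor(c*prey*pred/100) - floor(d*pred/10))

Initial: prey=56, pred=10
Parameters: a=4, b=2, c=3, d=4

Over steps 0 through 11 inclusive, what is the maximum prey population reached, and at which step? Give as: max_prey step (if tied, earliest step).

Step 1: prey: 56+22-11=67; pred: 10+16-4=22
Step 2: prey: 67+26-29=64; pred: 22+44-8=58
Step 3: prey: 64+25-74=15; pred: 58+111-23=146
Step 4: prey: 15+6-43=0; pred: 146+65-58=153
Step 5: prey: 0+0-0=0; pred: 153+0-61=92
Step 6: prey: 0+0-0=0; pred: 92+0-36=56
Step 7: prey: 0+0-0=0; pred: 56+0-22=34
Step 8: prey: 0+0-0=0; pred: 34+0-13=21
Step 9: prey: 0+0-0=0; pred: 21+0-8=13
Step 10: prey: 0+0-0=0; pred: 13+0-5=8
Step 11: prey: 0+0-0=0; pred: 8+0-3=5
Max prey = 67 at step 1

Answer: 67 1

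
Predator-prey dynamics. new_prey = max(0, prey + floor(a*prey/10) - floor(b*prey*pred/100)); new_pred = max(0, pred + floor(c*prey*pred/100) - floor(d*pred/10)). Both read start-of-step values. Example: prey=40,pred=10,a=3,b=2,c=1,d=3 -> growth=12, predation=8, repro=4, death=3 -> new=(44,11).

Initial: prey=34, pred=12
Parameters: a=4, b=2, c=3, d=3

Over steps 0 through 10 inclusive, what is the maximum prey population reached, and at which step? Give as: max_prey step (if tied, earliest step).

Step 1: prey: 34+13-8=39; pred: 12+12-3=21
Step 2: prey: 39+15-16=38; pred: 21+24-6=39
Step 3: prey: 38+15-29=24; pred: 39+44-11=72
Step 4: prey: 24+9-34=0; pred: 72+51-21=102
Step 5: prey: 0+0-0=0; pred: 102+0-30=72
Step 6: prey: 0+0-0=0; pred: 72+0-21=51
Step 7: prey: 0+0-0=0; pred: 51+0-15=36
Step 8: prey: 0+0-0=0; pred: 36+0-10=26
Step 9: prey: 0+0-0=0; pred: 26+0-7=19
Step 10: prey: 0+0-0=0; pred: 19+0-5=14
Max prey = 39 at step 1

Answer: 39 1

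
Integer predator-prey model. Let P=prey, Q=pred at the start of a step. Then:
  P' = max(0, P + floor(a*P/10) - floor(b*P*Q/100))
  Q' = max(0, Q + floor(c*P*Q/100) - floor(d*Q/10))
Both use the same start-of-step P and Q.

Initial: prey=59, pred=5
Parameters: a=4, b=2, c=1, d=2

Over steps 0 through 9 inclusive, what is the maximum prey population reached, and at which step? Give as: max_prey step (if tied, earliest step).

Answer: 130 4

Derivation:
Step 1: prey: 59+23-5=77; pred: 5+2-1=6
Step 2: prey: 77+30-9=98; pred: 6+4-1=9
Step 3: prey: 98+39-17=120; pred: 9+8-1=16
Step 4: prey: 120+48-38=130; pred: 16+19-3=32
Step 5: prey: 130+52-83=99; pred: 32+41-6=67
Step 6: prey: 99+39-132=6; pred: 67+66-13=120
Step 7: prey: 6+2-14=0; pred: 120+7-24=103
Step 8: prey: 0+0-0=0; pred: 103+0-20=83
Step 9: prey: 0+0-0=0; pred: 83+0-16=67
Max prey = 130 at step 4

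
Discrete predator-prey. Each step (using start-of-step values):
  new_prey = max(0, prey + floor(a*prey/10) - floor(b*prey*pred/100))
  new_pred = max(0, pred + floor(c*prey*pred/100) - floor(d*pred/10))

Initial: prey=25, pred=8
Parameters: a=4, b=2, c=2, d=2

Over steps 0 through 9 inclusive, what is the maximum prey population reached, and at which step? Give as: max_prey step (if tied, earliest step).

Answer: 40 3

Derivation:
Step 1: prey: 25+10-4=31; pred: 8+4-1=11
Step 2: prey: 31+12-6=37; pred: 11+6-2=15
Step 3: prey: 37+14-11=40; pred: 15+11-3=23
Step 4: prey: 40+16-18=38; pred: 23+18-4=37
Step 5: prey: 38+15-28=25; pred: 37+28-7=58
Step 6: prey: 25+10-29=6; pred: 58+29-11=76
Step 7: prey: 6+2-9=0; pred: 76+9-15=70
Step 8: prey: 0+0-0=0; pred: 70+0-14=56
Step 9: prey: 0+0-0=0; pred: 56+0-11=45
Max prey = 40 at step 3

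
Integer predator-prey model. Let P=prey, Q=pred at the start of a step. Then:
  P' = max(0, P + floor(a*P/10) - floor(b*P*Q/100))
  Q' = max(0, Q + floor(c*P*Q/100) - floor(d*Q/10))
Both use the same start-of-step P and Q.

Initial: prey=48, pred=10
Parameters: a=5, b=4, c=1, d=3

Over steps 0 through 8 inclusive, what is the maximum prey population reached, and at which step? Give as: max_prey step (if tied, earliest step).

Answer: 56 2

Derivation:
Step 1: prey: 48+24-19=53; pred: 10+4-3=11
Step 2: prey: 53+26-23=56; pred: 11+5-3=13
Step 3: prey: 56+28-29=55; pred: 13+7-3=17
Step 4: prey: 55+27-37=45; pred: 17+9-5=21
Step 5: prey: 45+22-37=30; pred: 21+9-6=24
Step 6: prey: 30+15-28=17; pred: 24+7-7=24
Step 7: prey: 17+8-16=9; pred: 24+4-7=21
Step 8: prey: 9+4-7=6; pred: 21+1-6=16
Max prey = 56 at step 2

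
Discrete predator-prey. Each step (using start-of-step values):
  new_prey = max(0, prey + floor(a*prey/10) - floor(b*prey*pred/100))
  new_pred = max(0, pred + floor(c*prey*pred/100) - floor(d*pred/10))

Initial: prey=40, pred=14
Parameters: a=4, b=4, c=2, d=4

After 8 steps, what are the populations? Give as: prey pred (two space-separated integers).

Answer: 1 3

Derivation:
Step 1: prey: 40+16-22=34; pred: 14+11-5=20
Step 2: prey: 34+13-27=20; pred: 20+13-8=25
Step 3: prey: 20+8-20=8; pred: 25+10-10=25
Step 4: prey: 8+3-8=3; pred: 25+4-10=19
Step 5: prey: 3+1-2=2; pred: 19+1-7=13
Step 6: prey: 2+0-1=1; pred: 13+0-5=8
Step 7: prey: 1+0-0=1; pred: 8+0-3=5
Step 8: prey: 1+0-0=1; pred: 5+0-2=3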